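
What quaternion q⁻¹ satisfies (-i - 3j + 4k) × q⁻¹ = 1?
0.0385i + 0.1154j - 0.1538k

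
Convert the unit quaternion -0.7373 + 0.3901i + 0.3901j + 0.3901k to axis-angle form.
axis = (√3/3, √3/3, √3/3), θ = 275°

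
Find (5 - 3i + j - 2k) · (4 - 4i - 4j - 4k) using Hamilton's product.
4 - 44i - 20j - 12k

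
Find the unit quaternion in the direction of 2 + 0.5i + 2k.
0.6963 + 0.1741i + 0.6963k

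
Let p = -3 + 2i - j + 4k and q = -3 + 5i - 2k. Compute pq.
7 - 19i + 27j - k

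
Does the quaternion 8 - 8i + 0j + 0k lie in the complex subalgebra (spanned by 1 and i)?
Yes. The quaternion 8 - 8i has j- and k-coefficients y = z = 0, so it lies in the complex subalgebra spanned by 1 and i.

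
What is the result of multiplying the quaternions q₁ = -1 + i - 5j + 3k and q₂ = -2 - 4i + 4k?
-6 - 18i - 6j - 30k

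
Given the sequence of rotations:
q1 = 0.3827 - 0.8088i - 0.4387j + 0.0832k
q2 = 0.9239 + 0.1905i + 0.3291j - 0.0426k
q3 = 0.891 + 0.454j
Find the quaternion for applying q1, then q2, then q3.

q2 · q1 = 0.6556 - 0.6657i - 0.2608j + 0.2432k
q3 · q2 · q1 = 0.7025 - 0.4827i + 0.0653j + 0.5189k
0.7025 - 0.4827i + 0.0653j + 0.5189k


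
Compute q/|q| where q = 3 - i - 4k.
0.5883 - 0.1961i - 0.7845k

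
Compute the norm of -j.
1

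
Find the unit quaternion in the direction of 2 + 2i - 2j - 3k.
0.4364 + 0.4364i - 0.4364j - 0.6547k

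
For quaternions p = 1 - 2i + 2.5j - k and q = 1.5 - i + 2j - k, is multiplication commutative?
No: pq = -6.5 - 4.5i + 4.75j - 4k ≠ -6.5 - 3.5i + 6.75j - k = qp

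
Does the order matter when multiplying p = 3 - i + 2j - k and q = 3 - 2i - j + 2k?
Yes: pq = 11 - 6i + 7j + 8k ≠ 11 - 12i - j - 2k = qp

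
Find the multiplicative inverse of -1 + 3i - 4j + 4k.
-0.0238 - 0.0714i + 0.0952j - 0.0952k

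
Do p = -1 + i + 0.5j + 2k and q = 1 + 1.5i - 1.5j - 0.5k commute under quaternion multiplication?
No: pq = -0.75 + 2.25i + 5.5j + 0.25k ≠ -0.75 - 3.25i - 1.5j + 4.75k = qp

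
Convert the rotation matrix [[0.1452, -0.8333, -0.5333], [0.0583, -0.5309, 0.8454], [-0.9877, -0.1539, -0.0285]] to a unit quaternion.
-0.3827 + 0.6528i - 0.2968j - 0.5825k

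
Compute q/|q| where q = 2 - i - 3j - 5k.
0.3203 - 0.1601i - 0.4804j - 0.8006k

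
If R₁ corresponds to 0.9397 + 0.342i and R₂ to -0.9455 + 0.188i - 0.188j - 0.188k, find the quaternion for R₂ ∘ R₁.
-0.9528 - 0.1467i - 0.241j - 0.1124k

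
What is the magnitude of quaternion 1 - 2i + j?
√6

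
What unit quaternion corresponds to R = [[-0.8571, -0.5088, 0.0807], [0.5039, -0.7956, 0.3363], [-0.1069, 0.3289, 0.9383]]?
0.2672 - 0.0069i + 0.1755j + 0.9475k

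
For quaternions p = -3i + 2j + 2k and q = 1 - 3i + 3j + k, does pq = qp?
No: pq = -17 - 7i - j - k ≠ -17 + i + 5j + 5k = qp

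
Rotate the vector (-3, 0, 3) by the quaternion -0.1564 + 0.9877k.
(2.853, 0.927, 3)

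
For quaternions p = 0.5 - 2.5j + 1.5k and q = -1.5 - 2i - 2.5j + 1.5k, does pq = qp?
No: pq = -9.25 - i - 0.5j - 6.5k ≠ -9.25 - i + 5.5j + 3.5k = qp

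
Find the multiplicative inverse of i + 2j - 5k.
-0.0333i - 0.0667j + 0.1667k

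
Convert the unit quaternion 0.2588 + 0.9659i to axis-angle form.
axis = (1, 0, 0), θ = 5π/6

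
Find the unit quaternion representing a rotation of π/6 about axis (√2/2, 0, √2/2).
0.9659 + 0.183i + 0.183k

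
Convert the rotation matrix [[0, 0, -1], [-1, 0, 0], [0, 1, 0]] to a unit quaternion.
-0.5 - 0.5i + 0.5j + 0.5k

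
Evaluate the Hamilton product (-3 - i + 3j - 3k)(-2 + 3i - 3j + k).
21 - 13i - 5j - 3k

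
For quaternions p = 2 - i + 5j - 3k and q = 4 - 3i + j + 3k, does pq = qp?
No: pq = 9 + 8i + 34j + 8k ≠ 9 - 28i + 10j - 20k = qp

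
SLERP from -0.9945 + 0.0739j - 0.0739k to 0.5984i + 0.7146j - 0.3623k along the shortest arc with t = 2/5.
-0.7782 + 0.3372i + 0.4605j - 0.262k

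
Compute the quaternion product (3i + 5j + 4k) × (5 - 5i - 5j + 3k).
28 + 50i - 4j + 30k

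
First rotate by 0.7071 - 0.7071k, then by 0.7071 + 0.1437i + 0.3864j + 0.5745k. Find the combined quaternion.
0.9062 - 0.1716i + 0.3748j - 0.0938k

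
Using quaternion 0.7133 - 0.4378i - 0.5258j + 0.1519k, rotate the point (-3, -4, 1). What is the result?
(-3.061, -3.849, 1.35)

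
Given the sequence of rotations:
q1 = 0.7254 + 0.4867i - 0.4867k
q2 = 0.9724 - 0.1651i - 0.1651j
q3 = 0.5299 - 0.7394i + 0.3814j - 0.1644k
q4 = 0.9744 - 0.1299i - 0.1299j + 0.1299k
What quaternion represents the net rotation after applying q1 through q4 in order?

q2 · q1 = 0.7857 + 0.4339i - 0.2001j - 0.3929k
q3 · q2 · q1 = 0.7489 - 0.5338i - 0.1682j - 0.3549k
q4 · q3 · q2 · q1 = 0.6846 - 0.5495i - 0.3766j - 0.296k
0.6846 - 0.5495i - 0.3766j - 0.296k


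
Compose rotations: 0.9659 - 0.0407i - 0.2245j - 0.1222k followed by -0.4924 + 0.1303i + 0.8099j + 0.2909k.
-0.2529 + 0.1122i + 0.8969j + 0.3449k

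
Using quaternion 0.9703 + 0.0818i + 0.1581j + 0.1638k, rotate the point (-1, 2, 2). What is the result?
(-0.813, 1.308, 2.574)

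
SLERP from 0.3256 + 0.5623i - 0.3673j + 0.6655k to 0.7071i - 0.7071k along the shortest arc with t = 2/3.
0.1563 - 0.3261i - 0.1763j + 0.9155k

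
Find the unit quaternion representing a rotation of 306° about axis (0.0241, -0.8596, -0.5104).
-0.891 + 0.0109i - 0.3903j - 0.2317k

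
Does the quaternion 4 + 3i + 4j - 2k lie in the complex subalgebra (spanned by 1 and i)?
No. The quaternion 4 + 3i + 4j - 2k has j-coefficient y = 4 and k-coefficient z = -2, not both zero, so it does not lie in the complex subalgebra spanned by 1 and i.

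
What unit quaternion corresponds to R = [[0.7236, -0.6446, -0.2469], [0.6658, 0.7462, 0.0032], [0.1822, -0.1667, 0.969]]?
0.9272 - 0.0458i - 0.1157j + 0.3533k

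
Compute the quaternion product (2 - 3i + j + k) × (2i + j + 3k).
2 + 6i + 13j + k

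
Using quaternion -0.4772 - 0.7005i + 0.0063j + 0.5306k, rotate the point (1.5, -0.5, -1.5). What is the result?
(1.531, 0.492, -1.471)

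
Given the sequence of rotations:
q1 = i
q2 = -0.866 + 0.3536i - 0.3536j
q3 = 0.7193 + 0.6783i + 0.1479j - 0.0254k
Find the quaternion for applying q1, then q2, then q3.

q2 · q1 = -0.3536 - 0.866i + 0.3536k
q3 · q2 · q1 = 0.342 - 0.8105i - 0.2701j + 0.3914k
0.342 - 0.8105i - 0.2701j + 0.3914k


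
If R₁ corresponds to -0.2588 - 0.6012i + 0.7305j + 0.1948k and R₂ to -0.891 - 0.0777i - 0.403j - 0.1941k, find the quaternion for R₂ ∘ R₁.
0.5161 + 0.6191i - 0.4148j - 0.4224k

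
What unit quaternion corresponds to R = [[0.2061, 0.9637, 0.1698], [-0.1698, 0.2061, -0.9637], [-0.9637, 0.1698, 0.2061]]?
0.6361 + 0.4455i + 0.4455j - 0.4455k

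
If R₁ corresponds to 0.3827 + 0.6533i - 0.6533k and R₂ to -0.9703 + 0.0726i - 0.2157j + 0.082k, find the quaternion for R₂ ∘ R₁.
-0.3652 - 0.4652i + 0.0185j + 0.8062k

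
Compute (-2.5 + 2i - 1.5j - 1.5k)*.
-2.5 - 2i + 1.5j + 1.5k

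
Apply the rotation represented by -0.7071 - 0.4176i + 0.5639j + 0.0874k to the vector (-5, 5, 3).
(-6.092, 4.677, -0.131)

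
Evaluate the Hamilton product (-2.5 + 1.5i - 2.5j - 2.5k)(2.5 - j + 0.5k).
-7.5 - 4.5j - 9k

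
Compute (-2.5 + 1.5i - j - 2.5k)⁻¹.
-0.1587 - 0.0952i + 0.0635j + 0.1587k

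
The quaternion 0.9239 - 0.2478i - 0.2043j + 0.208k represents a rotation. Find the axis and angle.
axis = (-0.6476, -0.5339, 0.5436), θ = π/4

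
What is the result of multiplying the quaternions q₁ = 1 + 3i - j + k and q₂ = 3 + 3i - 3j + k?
-10 + 14i - 6j - 2k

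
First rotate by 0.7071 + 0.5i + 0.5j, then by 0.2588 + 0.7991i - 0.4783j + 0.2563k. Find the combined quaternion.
0.0226 + 0.5663i - 0.0807j + 0.8199k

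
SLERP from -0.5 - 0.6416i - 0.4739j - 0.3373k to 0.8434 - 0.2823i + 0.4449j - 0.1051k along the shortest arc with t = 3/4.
-0.8555 + 0.0358i - 0.5163j - 0.0171k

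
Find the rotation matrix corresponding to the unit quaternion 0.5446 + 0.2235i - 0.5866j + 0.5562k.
[[-0.3069, -0.868, -0.3903], [0.3436, 0.2814, -0.896], [0.8875, -0.4091, 0.2119]]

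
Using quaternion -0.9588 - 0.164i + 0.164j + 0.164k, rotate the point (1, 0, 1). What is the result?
(0.524, -0.629, 1.153)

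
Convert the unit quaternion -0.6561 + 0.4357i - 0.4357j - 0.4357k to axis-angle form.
axis = (√3/3, -√3/3, -√3/3), θ = 262°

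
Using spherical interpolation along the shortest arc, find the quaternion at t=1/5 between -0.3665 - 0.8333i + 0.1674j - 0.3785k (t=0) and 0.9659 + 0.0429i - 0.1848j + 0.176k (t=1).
-0.5483 - 0.7269i + 0.1886j - 0.368k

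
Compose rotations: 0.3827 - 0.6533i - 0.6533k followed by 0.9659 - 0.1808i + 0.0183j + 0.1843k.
0.3719 - 0.7122i - 0.2315j - 0.5485k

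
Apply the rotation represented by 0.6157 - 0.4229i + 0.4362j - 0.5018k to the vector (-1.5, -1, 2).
(1.5, 1.508, 1.651)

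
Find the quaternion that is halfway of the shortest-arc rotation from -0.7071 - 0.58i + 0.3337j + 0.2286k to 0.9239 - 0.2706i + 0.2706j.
-0.9726 - 0.1845i + 0.0376j + 0.1363k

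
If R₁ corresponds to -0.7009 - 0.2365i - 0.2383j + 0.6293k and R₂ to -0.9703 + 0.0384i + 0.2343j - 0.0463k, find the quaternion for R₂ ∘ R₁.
0.7741 + 0.339i + 0.0538j - 0.5319k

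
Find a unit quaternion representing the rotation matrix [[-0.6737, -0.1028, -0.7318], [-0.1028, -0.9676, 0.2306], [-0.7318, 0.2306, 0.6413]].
-0.4039i + 0.1273j + 0.9059k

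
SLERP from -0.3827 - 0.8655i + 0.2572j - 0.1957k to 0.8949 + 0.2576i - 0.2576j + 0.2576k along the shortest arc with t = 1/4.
-0.5512 - 0.7547i + 0.2747j - 0.2262k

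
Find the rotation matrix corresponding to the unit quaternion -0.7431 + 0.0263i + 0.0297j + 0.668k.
[[0.1058, 0.9943, -0.009], [-0.9912, 0.1062, 0.0788], [0.0793, 0.0006, 0.9969]]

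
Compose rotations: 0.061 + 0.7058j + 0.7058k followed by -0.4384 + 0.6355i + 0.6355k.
-0.4753 - 0.4098i - 0.758j + 0.1779k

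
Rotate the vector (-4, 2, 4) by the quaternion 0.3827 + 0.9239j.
(5.657, 2, 0)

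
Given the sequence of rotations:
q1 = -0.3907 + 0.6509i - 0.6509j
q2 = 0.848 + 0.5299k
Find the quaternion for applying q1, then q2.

q2 · q1 = -0.3313 + 0.8969i - 0.2071j - 0.207k
-0.3313 + 0.8969i - 0.2071j - 0.207k


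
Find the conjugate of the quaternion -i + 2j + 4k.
i - 2j - 4k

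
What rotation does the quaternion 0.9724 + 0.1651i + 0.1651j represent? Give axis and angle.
axis = (√2/2, √2/2, 0), θ = 27°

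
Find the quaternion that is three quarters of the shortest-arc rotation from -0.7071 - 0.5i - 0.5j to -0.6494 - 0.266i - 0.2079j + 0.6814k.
-0.7071 - 0.3479i - 0.3022j + 0.5364k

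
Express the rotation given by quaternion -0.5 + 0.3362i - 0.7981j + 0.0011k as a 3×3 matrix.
[[-0.2739, -0.5355, 0.7988], [-0.5377, 0.7739, 0.3344], [-0.7974, -0.338, -0.5]]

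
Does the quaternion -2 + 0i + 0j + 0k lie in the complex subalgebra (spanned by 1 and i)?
Yes. The quaternion -2 has j- and k-coefficients y = z = 0, so it lies in the complex subalgebra spanned by 1 and i.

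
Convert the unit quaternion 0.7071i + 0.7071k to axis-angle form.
axis = (√2/2, 0, √2/2), θ = π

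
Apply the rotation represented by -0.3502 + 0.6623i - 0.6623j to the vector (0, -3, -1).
(2.168, -0.832, 2.146)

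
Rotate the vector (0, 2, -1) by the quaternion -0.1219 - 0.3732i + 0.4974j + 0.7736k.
(0.333, -1.63, 1.494)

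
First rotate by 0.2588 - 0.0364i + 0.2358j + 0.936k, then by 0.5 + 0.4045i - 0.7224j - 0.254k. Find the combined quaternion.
0.5522 - 0.5298i - 0.4384j + 0.4714k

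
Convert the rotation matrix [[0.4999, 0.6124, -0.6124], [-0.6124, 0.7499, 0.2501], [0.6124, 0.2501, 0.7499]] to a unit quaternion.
0.866 - 0.3536j - 0.3536k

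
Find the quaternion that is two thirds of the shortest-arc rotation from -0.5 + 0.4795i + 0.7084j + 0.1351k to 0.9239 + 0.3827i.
-0.9452 - 0.0938i + 0.3072j + 0.0586k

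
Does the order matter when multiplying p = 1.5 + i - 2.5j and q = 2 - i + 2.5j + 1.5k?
Yes: pq = 10.25 - 3.25i - 2.75j + 2.25k ≠ 10.25 + 4.25i + 0.25j + 2.25k = qp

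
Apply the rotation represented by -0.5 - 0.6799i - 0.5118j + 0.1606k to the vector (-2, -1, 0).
(-1.706, -1.095, 0.945)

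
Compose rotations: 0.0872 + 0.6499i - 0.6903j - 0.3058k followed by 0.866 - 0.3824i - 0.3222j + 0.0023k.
0.1023 + 0.6296i - 0.7413j + 0.2087k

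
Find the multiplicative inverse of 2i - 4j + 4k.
-0.0556i + 0.1111j - 0.1111k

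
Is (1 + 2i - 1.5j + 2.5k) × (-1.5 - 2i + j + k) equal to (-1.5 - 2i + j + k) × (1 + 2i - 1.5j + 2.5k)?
No: pq = 1.5 - 9i - 3.75j - 3.75k ≠ 1.5 - i + 10.25j - 1.75k = qp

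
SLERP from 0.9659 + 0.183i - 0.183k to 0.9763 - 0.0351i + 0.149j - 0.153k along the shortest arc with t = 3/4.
0.9802 + 0.0198i + 0.1123j - 0.1616k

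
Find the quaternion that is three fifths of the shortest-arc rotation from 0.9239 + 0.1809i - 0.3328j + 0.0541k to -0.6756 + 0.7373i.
0.8952 - 0.4165i - 0.1568j + 0.0255k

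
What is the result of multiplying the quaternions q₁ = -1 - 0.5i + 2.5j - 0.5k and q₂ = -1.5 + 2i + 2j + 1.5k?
-1.75 + 3.5i - 6j - 6.75k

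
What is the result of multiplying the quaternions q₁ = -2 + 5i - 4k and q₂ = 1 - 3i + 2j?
13 + 19i + 8j + 6k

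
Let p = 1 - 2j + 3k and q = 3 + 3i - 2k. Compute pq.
9 + 7i + 3j + 13k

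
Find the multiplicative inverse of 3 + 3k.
0.1667 - 0.1667k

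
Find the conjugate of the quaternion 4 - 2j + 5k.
4 + 2j - 5k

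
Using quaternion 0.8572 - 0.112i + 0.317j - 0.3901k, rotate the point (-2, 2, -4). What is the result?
(-2.317, 3.042, -3.062)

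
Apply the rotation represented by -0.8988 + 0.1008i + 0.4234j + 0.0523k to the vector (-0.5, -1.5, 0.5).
(-0.962, -1.344, 0.13)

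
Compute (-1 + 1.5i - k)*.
-1 - 1.5i + k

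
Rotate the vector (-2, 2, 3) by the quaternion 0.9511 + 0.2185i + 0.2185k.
(-2.354, -0.46, 3.354)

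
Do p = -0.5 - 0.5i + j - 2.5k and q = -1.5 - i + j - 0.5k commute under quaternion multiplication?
No: pq = -2 + 3.25i + 0.25j + 4.5k ≠ -2 - 0.75i - 4.25j + 3.5k = qp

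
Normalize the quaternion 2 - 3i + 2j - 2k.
0.4364 - 0.6547i + 0.4364j - 0.4364k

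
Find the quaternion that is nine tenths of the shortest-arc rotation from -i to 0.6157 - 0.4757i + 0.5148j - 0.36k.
0.5764 - 0.5673i + 0.482j - 0.337k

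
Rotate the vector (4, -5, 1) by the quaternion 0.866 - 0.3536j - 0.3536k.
(-1.675, -5.949, 1.949)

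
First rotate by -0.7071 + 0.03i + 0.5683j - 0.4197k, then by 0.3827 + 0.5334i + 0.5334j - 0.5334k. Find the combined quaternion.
-0.8136 - 0.2864i + 0.0482j + 0.5037k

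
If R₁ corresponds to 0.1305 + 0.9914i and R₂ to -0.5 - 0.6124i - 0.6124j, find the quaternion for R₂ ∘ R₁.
0.5419 - 0.5756i - 0.0799j + 0.6071k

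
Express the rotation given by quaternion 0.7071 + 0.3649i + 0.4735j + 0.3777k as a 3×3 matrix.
[[0.2663, -0.1886, 0.9453], [0.8797, 0.4484, -0.1584], [-0.394, 0.8737, 0.2853]]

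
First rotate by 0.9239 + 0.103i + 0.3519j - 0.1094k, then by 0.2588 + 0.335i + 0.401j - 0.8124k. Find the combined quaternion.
-0.0254 + 0.5782i + 0.4145j - 0.7023k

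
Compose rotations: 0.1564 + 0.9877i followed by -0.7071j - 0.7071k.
-0.809j + 0.5878k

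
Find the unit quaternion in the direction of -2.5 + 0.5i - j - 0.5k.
-0.898 + 0.1796i - 0.3592j - 0.1796k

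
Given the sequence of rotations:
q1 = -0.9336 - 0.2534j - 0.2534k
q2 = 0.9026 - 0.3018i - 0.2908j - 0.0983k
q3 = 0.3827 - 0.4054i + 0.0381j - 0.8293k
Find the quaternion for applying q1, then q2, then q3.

q2 · q1 = -0.9413 + 0.3305i - 0.0337j - 0.0605k
q3 · q2 · q1 = -0.2751 + 0.4778i - 0.3474j + 0.7585k
-0.2751 + 0.4778i - 0.3474j + 0.7585k


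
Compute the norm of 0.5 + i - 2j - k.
2.5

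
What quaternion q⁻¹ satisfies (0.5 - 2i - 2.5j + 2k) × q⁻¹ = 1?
0.0345 + 0.1379i + 0.1724j - 0.1379k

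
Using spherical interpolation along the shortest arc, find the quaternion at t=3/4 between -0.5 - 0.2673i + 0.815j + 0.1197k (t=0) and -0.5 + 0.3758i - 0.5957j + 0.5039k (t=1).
0.2636 - 0.4104i + 0.7797j - 0.3925k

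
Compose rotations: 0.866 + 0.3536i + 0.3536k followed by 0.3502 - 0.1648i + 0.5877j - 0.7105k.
0.6128 + 0.1889i + 0.316j - 0.6993k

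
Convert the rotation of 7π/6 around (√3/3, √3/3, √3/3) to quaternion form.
-0.2588 + 0.5577i + 0.5577j + 0.5577k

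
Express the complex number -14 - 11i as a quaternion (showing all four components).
-14 - 11i + 0j + 0k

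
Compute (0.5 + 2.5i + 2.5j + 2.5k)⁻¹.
0.0263 - 0.1316i - 0.1316j - 0.1316k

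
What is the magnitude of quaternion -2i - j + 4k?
√21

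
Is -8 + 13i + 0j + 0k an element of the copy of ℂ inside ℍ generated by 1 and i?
Yes. The quaternion -8 + 13i has j- and k-coefficients y = z = 0, so it lies in the complex subalgebra spanned by 1 and i.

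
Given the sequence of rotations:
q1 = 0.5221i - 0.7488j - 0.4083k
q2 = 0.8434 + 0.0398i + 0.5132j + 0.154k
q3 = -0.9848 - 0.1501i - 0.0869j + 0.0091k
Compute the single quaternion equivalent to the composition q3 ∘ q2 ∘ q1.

q2 · q1 = 0.4264 + 0.3461i - 0.5349j - 0.6421k
q3 · q2 · q1 = -0.4086 - 0.3442i + 0.3965j + 0.7466k
-0.4086 - 0.3442i + 0.3965j + 0.7466k


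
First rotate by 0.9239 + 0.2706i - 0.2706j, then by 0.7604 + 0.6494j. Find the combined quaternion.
0.8783 + 0.2058i + 0.3942j - 0.1757k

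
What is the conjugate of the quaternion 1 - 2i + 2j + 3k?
1 + 2i - 2j - 3k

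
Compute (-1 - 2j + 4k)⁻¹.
-0.0476 + 0.0952j - 0.1905k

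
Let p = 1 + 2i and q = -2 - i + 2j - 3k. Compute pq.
-5i + 8j + k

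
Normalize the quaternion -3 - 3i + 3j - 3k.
-0.5 - 0.5i + 0.5j - 0.5k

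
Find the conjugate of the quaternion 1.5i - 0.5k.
-1.5i + 0.5k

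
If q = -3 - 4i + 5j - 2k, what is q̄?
-3 + 4i - 5j + 2k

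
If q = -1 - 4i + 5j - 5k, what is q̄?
-1 + 4i - 5j + 5k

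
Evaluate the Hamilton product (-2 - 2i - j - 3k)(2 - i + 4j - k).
-5 + 11i - 9j - 13k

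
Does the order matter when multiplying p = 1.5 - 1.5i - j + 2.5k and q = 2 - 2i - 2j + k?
Yes: pq = -4.5 - 2i - 8.5j + 7.5k ≠ -4.5 - 10i - 1.5j + 5.5k = qp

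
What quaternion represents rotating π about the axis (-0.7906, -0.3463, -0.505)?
-0.7906i - 0.3463j - 0.505k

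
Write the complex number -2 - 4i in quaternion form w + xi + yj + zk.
-2 - 4i + 0j + 0k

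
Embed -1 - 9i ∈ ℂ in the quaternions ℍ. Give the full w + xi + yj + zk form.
-1 - 9i + 0j + 0k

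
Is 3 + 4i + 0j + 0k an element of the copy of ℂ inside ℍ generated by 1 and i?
Yes. The quaternion 3 + 4i has j- and k-coefficients y = z = 0, so it lies in the complex subalgebra spanned by 1 and i.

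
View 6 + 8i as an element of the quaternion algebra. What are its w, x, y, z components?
6 + 8i + 0j + 0k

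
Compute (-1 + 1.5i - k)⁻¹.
-0.2353 - 0.3529i + 0.2353k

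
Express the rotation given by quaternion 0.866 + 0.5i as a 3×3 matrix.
[[1, 0, 0], [0, 0.5, -0.866], [0, 0.866, 0.5]]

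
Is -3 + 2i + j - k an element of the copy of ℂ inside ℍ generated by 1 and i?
No. The quaternion -3 + 2i + j - k has j-coefficient y = 1 and k-coefficient z = -1, not both zero, so it does not lie in the complex subalgebra spanned by 1 and i.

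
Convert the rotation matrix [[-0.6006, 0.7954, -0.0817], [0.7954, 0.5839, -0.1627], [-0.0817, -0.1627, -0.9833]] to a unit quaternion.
0.4469i + 0.8899j - 0.0914k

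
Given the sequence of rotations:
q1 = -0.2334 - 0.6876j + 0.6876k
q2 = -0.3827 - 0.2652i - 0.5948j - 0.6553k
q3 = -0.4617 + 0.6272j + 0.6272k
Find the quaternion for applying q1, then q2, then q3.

q2 · q1 = 0.1309 - 0.7977i + 0.5843j + 0.0722k
q3 · q2 · q1 = -0.4722 + 0.0471i - 0.688j + 0.5491k
-0.4722 + 0.0471i - 0.688j + 0.5491k


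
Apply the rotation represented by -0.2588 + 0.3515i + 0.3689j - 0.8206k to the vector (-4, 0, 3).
(0.172, -4.007, 2.986)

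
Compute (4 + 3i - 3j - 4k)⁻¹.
0.08 - 0.06i + 0.06j + 0.08k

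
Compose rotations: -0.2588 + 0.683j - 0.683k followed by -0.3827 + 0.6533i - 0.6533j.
0.5452 + 0.2771i + 0.3539j + 0.7076k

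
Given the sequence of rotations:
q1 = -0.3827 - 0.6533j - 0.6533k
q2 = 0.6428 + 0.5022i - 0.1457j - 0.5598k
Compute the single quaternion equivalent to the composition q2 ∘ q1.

q2 · q1 = -0.7069 - 0.4627i - 0.0361j - 0.5338k
-0.7069 - 0.4627i - 0.0361j - 0.5338k


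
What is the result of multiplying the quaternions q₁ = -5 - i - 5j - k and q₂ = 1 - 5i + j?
-5 + 25i - 5j - 27k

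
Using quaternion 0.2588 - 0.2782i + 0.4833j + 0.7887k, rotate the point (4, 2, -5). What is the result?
(-3.256, -4.772, -3.409)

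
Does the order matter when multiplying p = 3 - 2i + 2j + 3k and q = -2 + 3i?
Yes: pq = 13i + 5j - 12k ≠ 13i - 13j = qp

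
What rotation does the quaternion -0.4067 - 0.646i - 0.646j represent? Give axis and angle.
axis = (-√2/2, -√2/2, 0), θ = 228°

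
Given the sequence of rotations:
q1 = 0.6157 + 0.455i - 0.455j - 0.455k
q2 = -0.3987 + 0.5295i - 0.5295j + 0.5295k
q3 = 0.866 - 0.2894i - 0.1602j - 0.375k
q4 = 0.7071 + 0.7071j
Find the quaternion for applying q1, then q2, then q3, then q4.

q2 · q1 = -0.4864 + 0.6264i + 0.3372j + 0.5074k
q3 · q2 · q1 = 0.0044 + 0.7284i + 0.2819j + 0.6246k
q4 · q3 · q2 · q1 = -0.1962 + 0.9567i + 0.2024j - 0.0734k
-0.1962 + 0.9567i + 0.2024j - 0.0734k


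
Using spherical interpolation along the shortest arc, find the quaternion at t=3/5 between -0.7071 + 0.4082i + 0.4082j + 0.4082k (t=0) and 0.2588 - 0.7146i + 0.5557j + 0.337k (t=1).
-0.5924 + 0.7789i - 0.2031j - 0.034k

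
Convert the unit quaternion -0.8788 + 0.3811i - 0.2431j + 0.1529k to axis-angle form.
axis = (0.7986, -0.5094, 0.3204), θ = 303°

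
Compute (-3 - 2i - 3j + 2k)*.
-3 + 2i + 3j - 2k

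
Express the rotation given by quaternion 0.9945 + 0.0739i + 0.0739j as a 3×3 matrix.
[[0.9891, 0.0109, 0.147], [0.0109, 0.9891, -0.147], [-0.147, 0.147, 0.9782]]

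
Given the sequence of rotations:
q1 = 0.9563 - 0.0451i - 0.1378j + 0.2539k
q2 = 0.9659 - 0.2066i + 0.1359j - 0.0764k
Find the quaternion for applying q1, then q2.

q2 · q1 = 0.9525 - 0.2172i + 0.0528j + 0.2068k
0.9525 - 0.2172i + 0.0528j + 0.2068k


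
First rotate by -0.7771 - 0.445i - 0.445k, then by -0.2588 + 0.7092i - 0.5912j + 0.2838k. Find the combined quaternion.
0.643 - 0.1729i + 0.6487j - 0.3685k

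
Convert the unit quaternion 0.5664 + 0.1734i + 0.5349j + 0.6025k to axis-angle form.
axis = (0.2104, 0.649, 0.7311), θ = 111°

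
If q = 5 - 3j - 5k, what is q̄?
5 + 3j + 5k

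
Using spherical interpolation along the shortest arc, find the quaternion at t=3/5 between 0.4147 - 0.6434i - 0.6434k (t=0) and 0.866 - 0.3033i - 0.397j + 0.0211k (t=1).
0.7729 - 0.5012i - 0.2664j - 0.2836k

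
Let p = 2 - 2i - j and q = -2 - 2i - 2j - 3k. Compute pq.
-10 + 3i - 8j - 4k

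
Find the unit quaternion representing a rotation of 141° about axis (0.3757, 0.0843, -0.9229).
0.3338 + 0.3542i + 0.0795j - 0.87k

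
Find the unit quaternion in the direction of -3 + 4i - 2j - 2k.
-0.5222 + 0.6963i - 0.3482j - 0.3482k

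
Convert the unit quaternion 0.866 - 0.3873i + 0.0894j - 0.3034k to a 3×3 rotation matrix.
[[0.7999, 0.4562, 0.3899], [-0.5947, 0.5159, 0.6166], [0.0802, -0.7251, 0.684]]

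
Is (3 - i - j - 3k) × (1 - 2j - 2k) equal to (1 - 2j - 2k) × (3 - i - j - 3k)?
No: pq = -5 - 5i - 9j - 7k ≠ -5 + 3i - 5j - 11k = qp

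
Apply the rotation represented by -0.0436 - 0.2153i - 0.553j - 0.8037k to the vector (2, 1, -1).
(-2.033, -0.638, 1.208)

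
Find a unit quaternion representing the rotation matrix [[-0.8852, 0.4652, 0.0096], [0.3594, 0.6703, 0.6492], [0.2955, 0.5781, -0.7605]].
-0.0785 + 0.2264i + 0.9105j + 0.337k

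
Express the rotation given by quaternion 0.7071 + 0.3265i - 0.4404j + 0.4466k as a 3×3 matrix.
[[0.2132, -0.9192, -0.3312], [0.344, 0.3879, -0.8551], [0.9144, 0.0684, 0.3989]]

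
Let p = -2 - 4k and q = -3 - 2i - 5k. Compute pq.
-14 + 4i + 8j + 22k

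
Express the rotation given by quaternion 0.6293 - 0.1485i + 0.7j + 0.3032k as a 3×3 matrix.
[[-0.1639, -0.5895, 0.791], [0.1737, 0.772, 0.6114], [-0.9711, 0.2376, -0.0241]]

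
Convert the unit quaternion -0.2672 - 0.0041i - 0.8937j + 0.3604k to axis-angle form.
axis = (-0.0043, -0.9274, 0.374), θ = 211°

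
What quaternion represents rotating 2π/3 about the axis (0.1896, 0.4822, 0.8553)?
0.5 + 0.1642i + 0.4176j + 0.7407k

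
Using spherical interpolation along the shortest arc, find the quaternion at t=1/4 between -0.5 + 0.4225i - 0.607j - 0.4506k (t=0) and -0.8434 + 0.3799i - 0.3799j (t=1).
-0.6101 + 0.4271i - 0.5695j - 0.3478k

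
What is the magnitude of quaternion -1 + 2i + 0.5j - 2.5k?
3.391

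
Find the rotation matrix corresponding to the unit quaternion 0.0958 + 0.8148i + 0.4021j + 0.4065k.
[[0.3461, 0.5774, 0.7395], [0.7331, -0.6583, 0.1708], [0.5854, 0.483, -0.6512]]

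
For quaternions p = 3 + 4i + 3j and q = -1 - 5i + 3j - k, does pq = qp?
No: pq = 8 - 22i + 10j + 24k ≠ 8 - 16i + 2j - 30k = qp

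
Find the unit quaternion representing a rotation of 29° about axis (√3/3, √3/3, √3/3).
0.9681 + 0.1446i + 0.1446j + 0.1446k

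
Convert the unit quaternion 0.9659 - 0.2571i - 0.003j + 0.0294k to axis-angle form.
axis = (-0.9935, -0.0116, 0.1136), θ = π/6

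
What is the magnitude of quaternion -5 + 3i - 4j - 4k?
√66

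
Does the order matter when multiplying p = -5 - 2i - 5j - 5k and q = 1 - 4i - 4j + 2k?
Yes: pq = -23 - 12i + 39j - 27k ≠ -23 + 48i - 9j - 3k = qp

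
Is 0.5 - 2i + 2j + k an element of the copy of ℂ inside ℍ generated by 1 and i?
No. The quaternion 0.5 - 2i + 2j + k has j-coefficient y = 2 and k-coefficient z = 1, not both zero, so it does not lie in the complex subalgebra spanned by 1 and i.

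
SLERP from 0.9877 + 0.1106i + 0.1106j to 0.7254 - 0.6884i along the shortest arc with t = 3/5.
0.9151 - 0.4002i + 0.0494j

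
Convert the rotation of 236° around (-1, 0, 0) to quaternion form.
-0.4695 - 0.8829i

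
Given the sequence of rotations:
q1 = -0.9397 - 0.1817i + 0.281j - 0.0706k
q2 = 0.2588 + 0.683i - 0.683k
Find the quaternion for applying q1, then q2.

q2 · q1 = -0.1673 - 0.4969i + 0.245j + 0.8155k
-0.1673 - 0.4969i + 0.245j + 0.8155k


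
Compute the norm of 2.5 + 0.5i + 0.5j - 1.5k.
3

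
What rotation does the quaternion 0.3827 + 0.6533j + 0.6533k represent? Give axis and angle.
axis = (0, √2/2, √2/2), θ = 3π/4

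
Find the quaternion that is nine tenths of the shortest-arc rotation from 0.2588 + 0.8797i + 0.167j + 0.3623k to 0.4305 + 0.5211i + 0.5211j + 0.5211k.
0.4187 + 0.5666i + 0.4914j + 0.512k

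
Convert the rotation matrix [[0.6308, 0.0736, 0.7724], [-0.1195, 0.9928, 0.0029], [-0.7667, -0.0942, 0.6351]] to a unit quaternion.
0.9026 - 0.0269i + 0.4263j - 0.0535k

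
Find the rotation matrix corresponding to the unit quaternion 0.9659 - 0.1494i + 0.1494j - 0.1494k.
[[0.9107, 0.244, 0.3333], [-0.3333, 0.9107, 0.244], [-0.244, -0.3333, 0.9107]]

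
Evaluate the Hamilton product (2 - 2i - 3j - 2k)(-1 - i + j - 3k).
-7 + 11i + j - 9k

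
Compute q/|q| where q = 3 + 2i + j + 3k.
0.6255 + 0.417i + 0.2085j + 0.6255k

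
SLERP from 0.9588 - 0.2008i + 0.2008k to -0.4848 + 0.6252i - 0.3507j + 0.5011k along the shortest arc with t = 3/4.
0.6844 - 0.5718i + 0.2869j - 0.3497k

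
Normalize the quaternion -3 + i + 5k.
-0.5071 + 0.169i + 0.8452k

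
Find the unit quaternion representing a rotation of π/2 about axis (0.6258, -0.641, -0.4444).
0.7071 + 0.4425i - 0.4533j - 0.3142k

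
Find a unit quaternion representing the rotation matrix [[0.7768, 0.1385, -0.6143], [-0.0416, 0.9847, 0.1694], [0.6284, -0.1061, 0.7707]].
0.9397 - 0.0733i - 0.3306j - 0.0479k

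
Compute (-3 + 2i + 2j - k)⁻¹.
-0.1667 - 0.1111i - 0.1111j + 0.0556k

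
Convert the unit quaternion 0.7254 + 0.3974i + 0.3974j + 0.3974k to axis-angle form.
axis = (√3/3, √3/3, √3/3), θ = 87°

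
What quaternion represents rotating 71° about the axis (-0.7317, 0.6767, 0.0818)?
0.8141 - 0.4249i + 0.393j + 0.0475k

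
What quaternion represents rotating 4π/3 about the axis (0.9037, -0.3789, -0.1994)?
-0.5 + 0.7826i - 0.3281j - 0.1727k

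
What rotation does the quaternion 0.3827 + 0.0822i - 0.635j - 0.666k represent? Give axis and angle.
axis = (0.089, -0.6873, -0.7209), θ = 3π/4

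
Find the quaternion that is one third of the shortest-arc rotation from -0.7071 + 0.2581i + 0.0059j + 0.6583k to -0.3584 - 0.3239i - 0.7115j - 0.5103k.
-0.413 + 0.3583i + 0.3296j + 0.7697k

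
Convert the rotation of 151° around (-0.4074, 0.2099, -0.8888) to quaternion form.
0.2504 - 0.3944i + 0.2032j - 0.8605k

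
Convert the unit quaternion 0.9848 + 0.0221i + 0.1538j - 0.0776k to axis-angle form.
axis = (0.1272, 0.8855, -0.4468), θ = 20°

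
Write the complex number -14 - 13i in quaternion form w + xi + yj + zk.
-14 - 13i + 0j + 0k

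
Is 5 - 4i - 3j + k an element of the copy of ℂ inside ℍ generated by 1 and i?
No. The quaternion 5 - 4i - 3j + k has j-coefficient y = -3 and k-coefficient z = 1, not both zero, so it does not lie in the complex subalgebra spanned by 1 and i.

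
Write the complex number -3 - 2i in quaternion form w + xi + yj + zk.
-3 - 2i + 0j + 0k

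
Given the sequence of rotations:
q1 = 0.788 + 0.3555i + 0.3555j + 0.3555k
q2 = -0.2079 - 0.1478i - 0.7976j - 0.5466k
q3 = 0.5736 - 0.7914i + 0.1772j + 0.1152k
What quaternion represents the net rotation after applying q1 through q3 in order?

q2 · q1 = 0.3666 - 0.2796i - 0.8442j - 0.2736k
q3 · q2 · q1 = 0.1701 - 0.4017i - 0.668j + 0.6029k
0.1701 - 0.4017i - 0.668j + 0.6029k


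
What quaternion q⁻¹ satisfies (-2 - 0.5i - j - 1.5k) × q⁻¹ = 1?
-0.2667 + 0.0667i + 0.1333j + 0.2k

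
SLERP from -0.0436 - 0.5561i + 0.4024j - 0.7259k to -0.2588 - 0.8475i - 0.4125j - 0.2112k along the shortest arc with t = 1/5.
-0.1005 - 0.6857i + 0.2467j - 0.6774k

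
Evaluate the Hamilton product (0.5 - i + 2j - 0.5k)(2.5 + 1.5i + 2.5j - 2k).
-3.25 - 4.5i + 3.5j - 7.75k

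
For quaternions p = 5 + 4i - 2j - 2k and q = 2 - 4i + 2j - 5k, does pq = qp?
No: pq = 20 + 2i + 34j - 29k ≠ 20 - 26i - 22j - 29k = qp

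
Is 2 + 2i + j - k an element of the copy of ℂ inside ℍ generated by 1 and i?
No. The quaternion 2 + 2i + j - k has j-coefficient y = 1 and k-coefficient z = -1, not both zero, so it does not lie in the complex subalgebra spanned by 1 and i.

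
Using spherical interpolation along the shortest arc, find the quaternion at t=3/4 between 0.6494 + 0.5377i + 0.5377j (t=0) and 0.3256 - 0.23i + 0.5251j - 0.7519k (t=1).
0.4784 - 0.0231i + 0.6105j - 0.6308k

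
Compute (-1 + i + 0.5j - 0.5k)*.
-1 - i - 0.5j + 0.5k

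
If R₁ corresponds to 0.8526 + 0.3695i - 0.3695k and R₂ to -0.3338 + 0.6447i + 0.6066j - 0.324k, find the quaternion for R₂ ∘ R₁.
-0.6425 + 0.2022i + 0.6357j - 0.377k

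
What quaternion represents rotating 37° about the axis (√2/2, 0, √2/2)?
0.9483 + 0.2244i + 0.2244k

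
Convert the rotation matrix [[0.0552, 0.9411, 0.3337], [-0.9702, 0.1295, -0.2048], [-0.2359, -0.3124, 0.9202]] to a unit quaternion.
0.7254 - 0.0371i + 0.1963j - 0.6587k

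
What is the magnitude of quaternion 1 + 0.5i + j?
1.5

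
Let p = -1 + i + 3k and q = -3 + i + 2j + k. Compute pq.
-1 - 10i - 8k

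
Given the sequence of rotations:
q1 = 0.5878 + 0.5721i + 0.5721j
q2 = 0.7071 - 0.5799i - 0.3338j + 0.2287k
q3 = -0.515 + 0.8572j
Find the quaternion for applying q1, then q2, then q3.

q2 · q1 = 0.9384 - 0.0672i + 0.3392j - 0.0064k
q3 · q2 · q1 = -0.774 + 0.0291i + 0.6297j + 0.0609k
-0.774 + 0.0291i + 0.6297j + 0.0609k


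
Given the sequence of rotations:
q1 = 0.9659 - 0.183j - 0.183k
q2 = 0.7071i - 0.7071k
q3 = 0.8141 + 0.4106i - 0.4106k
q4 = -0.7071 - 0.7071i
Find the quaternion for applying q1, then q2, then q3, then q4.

q2 · q1 = -0.1294 + 0.5536i + 0.1294j - 0.8124k
q3 · q2 · q1 = -0.6662 + 0.4507i + 0.2116j - 0.5551k
q4 · q3 · q2 · q1 = 0.7898 + 0.1524i - 0.5421j + 0.2429k
0.7898 + 0.1524i - 0.5421j + 0.2429k


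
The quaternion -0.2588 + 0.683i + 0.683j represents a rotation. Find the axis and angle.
axis = (√2/2, √2/2, 0), θ = 7π/6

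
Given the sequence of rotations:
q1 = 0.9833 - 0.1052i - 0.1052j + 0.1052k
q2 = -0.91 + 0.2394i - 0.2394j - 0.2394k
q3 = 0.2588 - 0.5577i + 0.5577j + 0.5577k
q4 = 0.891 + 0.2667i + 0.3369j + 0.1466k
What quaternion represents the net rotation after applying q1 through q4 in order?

q2 · q1 = -0.8696 + 0.2808i - 0.1397j - 0.3815k
q3 · q2 · q1 = 0.2222 + 0.4228i - 0.5773j - 0.6624k
q4 · q3 · q2 · q1 = 0.3768 + 0.2974i - 0.2009j - 0.854k
0.3768 + 0.2974i - 0.2009j - 0.854k


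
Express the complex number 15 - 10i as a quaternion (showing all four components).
15 - 10i + 0j + 0k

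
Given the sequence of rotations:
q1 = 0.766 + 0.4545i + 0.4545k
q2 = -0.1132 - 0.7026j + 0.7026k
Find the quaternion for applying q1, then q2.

q2 · q1 = -0.406 - 0.3708i - 0.2189j + 0.8061k
-0.406 - 0.3708i - 0.2189j + 0.8061k


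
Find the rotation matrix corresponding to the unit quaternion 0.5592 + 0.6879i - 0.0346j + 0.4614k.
[[0.5718, -0.5636, 0.5961], [0.4684, -0.3722, -0.8013], [0.6735, 0.7374, 0.0512]]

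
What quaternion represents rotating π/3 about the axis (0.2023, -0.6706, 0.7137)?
0.866 + 0.1012i - 0.3353j + 0.3569k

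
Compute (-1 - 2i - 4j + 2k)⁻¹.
-0.04 + 0.08i + 0.16j - 0.08k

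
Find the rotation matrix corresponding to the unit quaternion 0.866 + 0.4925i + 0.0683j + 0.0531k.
[[0.985, -0.0247, 0.1706], [0.1592, 0.5092, -0.8458], [-0.066, 0.8603, 0.5056]]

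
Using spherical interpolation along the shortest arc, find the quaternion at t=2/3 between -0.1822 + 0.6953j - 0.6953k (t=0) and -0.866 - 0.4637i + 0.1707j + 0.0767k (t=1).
-0.7754 - 0.3718i + 0.4462j - 0.2478k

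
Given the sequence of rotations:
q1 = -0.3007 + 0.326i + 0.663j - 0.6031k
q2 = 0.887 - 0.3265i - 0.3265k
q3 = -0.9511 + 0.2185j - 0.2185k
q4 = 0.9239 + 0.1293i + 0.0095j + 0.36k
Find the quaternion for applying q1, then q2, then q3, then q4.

q2 · q1 = -0.3572 + 0.6038i + 0.2847j - 0.6532k
q3 · q2 · q1 = 0.1348 - 0.6548i - 0.4808j + 0.5674k
q4 · q3 · q2 · q1 = 0.0095 - 0.4091i - 0.752j + 0.5168k
0.0095 - 0.4091i - 0.752j + 0.5168k


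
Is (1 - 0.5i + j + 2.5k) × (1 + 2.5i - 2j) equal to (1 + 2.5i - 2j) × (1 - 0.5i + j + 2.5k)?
No: pq = 4.25 + 7i + 5.25j + k ≠ 4.25 - 3i - 7.25j + 4k = qp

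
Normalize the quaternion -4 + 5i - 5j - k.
-0.4887 + 0.6108i - 0.6108j - 0.1222k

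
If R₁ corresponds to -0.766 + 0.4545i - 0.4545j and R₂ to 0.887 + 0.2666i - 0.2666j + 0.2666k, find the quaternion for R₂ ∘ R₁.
-0.9218 + 0.3201i - 0.0778j - 0.2042k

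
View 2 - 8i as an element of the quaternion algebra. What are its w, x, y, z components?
2 - 8i + 0j + 0k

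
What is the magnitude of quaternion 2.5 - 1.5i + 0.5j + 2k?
3.571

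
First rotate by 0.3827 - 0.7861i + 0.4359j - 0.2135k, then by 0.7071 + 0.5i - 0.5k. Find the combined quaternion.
0.5569 - 0.1466i + 0.808j - 0.1244k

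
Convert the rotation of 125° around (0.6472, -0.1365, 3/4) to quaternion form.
0.4617 + 0.5741i - 0.1211j + 0.6653k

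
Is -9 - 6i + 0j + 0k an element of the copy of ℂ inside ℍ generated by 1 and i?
Yes. The quaternion -9 - 6i has j- and k-coefficients y = z = 0, so it lies in the complex subalgebra spanned by 1 and i.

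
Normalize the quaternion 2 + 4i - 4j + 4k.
0.2774 + 0.5547i - 0.5547j + 0.5547k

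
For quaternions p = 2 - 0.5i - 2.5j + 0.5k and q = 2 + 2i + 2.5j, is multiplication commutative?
No: pq = 11.25 + 1.75i + j + 4.75k ≠ 11.25 + 4.25i - j - 2.75k = qp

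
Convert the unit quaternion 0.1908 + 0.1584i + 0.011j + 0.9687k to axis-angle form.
axis = (0.1614, 0.0112, 0.9868), θ = 158°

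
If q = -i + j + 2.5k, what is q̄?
i - j - 2.5k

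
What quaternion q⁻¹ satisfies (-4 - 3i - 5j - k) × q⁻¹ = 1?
-0.0784 + 0.0588i + 0.098j + 0.0196k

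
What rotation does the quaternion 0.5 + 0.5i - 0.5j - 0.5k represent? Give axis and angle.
axis = (√3/3, -√3/3, -√3/3), θ = 2π/3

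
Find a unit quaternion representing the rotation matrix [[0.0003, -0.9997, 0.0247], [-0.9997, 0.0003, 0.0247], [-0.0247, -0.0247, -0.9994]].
0.0175 - 0.707i + 0.707j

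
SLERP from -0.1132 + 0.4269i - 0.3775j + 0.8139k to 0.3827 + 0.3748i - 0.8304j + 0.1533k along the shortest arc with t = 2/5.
0.1005 + 0.4578i - 0.6346j + 0.6145k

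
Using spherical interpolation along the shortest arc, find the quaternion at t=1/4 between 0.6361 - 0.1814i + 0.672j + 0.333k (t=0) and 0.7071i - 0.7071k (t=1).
0.5344 - 0.3765i + 0.5646j + 0.5038k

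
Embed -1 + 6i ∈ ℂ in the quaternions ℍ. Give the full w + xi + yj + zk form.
-1 + 6i + 0j + 0k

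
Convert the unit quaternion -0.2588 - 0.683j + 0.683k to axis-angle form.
axis = (0, -√2/2, √2/2), θ = 7π/6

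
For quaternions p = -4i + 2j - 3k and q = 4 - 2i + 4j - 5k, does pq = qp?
No: pq = -31 - 14i - 6j - 24k ≠ -31 - 18i + 22j = qp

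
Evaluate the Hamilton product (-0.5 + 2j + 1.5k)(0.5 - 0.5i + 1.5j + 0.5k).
-4 - i - 0.5j + 1.5k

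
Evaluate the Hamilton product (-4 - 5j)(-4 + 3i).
16 - 12i + 20j + 15k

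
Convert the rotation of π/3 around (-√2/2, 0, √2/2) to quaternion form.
0.866 - 0.3536i + 0.3536k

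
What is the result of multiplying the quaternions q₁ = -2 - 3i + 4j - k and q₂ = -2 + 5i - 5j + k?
40 - 5i - 5k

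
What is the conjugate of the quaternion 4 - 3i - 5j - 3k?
4 + 3i + 5j + 3k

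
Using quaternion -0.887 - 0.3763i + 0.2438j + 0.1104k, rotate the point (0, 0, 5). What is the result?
(-2.578, -3.069, 2.99)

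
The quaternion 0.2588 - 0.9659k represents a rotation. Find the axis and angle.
axis = (0, 0, -1), θ = 5π/6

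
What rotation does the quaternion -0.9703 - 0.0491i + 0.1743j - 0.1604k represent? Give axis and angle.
axis = (-0.203, 0.7205, -0.6631), θ = 332°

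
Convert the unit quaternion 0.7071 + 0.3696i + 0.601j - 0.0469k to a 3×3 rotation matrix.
[[0.2732, 0.5106, 0.8153], [0.3779, 0.7224, -0.5791], [-0.8846, 0.4663, 0.0044]]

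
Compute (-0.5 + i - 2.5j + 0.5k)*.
-0.5 - i + 2.5j - 0.5k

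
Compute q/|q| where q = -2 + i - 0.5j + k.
-0.8 + 0.4i - 0.2j + 0.4k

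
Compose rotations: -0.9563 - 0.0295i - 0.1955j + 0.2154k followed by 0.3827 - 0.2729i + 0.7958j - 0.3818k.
-0.1362 + 0.3465i - 0.7658j + 0.5244k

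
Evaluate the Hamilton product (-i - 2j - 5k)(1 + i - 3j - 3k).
-20 - 10i - 10j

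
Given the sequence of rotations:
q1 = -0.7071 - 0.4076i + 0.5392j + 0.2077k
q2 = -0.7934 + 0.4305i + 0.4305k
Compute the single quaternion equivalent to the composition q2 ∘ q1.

q2 · q1 = 0.6471 - 0.2131i - 0.6927j - 0.2371k
0.6471 - 0.2131i - 0.6927j - 0.2371k
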